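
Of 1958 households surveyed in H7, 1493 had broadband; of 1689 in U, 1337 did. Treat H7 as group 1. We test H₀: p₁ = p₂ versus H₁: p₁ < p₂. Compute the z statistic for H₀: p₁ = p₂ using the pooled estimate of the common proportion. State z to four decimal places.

p̂₁ = 1493/1958 = 0.7625128, p̂₂ = 1337/1689 = 0.7915927.
Pooled p̂ = (1493+1337)/(1958+1689) = 2830/3647 = 0.7759803.
SE = √(p̂(1−p̂)(1/n₁+1/n₂)) = √(0.7759803·0.2240197·0.00110279) = √(0.000191704) = 0.0138457.
z = (0.7625128 − 0.7915927)/0.0138457 = -0.0290799/0.0138457 = -2.1003.
p-value = P(Z < -2.100) ≈ 0.0179.

z = -2.1003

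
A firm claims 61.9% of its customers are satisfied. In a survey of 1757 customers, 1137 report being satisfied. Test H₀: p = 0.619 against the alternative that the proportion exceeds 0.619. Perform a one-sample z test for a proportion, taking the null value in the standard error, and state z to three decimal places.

z = 2.428

p̂ = 1137/1757 ≈ 0.647126.
Standard error under H₀: √(0.619×0.381/1757) = 0.011586.
z = (0.647126 − 0.619)/0.011586 = 0.028126/0.011586 = 2.428.
p-value = P(Z > 2.428) ≈ 0.0076.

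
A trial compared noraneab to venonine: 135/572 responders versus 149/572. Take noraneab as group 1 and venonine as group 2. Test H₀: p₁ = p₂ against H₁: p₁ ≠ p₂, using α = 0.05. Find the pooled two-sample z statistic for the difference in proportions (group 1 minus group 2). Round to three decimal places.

p̂₁ = 135/572 ≈ 0.23601, p̂₂ = 149/572 ≈ 0.26049.
Pooled p̂ = (135+149)/(572+572) = 284/1144 = 0.24825.
SE = √(p̂(1−p̂)(1/n₁+1/n₂)) = √(0.24825·0.75175·0.0034965) = √(0.000652527) = 0.02554.
z = (0.23601 − 0.26049)/0.02554 = -0.02448/0.02554 = -0.958.
p-value = 2·P(Z > 0.958) ≈ 0.3380, so at α = 0.05 we fail to reject H₀.

z = -0.958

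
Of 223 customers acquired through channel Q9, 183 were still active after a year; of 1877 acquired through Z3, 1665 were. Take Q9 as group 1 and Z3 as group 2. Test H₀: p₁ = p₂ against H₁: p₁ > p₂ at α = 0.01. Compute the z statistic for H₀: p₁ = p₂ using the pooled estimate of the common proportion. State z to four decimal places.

z = -2.8859

p̂₁ = 183/223 ≈ 0.8206278, p̂₂ = 1665/1877 ≈ 0.8870538.
Pooled p̂ = (183+1665)/(223+1877) = 1848/2100 = 0.8800000.
SE = √(p̂(1−p̂)(1/n₁+1/n₂)) = √(0.8800000·0.1200000·0.00501707) = √(0.000529803) = 0.0230174.
z = (0.8206278 − 0.8870538)/0.0230174 = -0.0664260/0.0230174 = -2.8859.
p-value = P(Z > -2.886) ≈ 0.9980, so at α = 0.01 we fail to reject H₀.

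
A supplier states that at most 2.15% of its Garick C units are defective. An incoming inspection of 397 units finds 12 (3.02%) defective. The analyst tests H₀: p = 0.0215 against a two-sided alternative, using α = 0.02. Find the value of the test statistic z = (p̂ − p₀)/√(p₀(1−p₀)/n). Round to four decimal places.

z = 1.1988

p̂ = 12/397 = 0.030227.
SE = √(p₀(1−p₀)/n) = √(0.021038/397) = 0.007280.
z = (0.030227 − 0.0215)/0.007280 = 0.008727/0.007280 = 1.1988.
Two-sided p-value ≈ 2·Φ(−1.199) = 0.2306. With α = 0.02, fail to reject H₀.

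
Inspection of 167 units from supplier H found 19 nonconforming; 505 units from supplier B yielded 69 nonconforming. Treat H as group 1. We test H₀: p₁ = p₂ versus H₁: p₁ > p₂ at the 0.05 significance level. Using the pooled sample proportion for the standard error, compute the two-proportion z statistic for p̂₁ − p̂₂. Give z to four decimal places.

p̂₁ = 19/167 = 0.113772, p̂₂ = 69/505 = 0.136634.
Pooled p̂ = (19+69)/(167+505) = 88/672 = 0.130952.
SE = √(0.113804 × 0.00796822) = 0.030113.
z = (0.113772 − 0.136634)/0.030113 = -0.022862/0.030113 = -0.7592.
p-value = P(Z > -0.759) ≈ 0.7761. With α = 0.05, fail to reject H₀.

z = -0.7592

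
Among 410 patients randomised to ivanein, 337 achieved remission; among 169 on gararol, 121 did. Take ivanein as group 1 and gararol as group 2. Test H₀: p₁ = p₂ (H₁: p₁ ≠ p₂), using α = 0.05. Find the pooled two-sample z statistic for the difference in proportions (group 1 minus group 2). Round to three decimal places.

p̂₁ = 337/410 ≈ 0.82195, p̂₂ = 121/169 ≈ 0.71598.
Pooled p̂ = (337+121)/(410+169) = 458/579 = 0.79102.
SE = √(0.165308 × 0.00835618) = 0.03717.
z = (0.82195 − 0.71598)/0.03717 = 0.10597/0.03717 = 2.851.
Two-sided p-value ≈ 2·Φ(−2.851) = 0.0044. With α = 0.05, reject H₀.

z = 2.851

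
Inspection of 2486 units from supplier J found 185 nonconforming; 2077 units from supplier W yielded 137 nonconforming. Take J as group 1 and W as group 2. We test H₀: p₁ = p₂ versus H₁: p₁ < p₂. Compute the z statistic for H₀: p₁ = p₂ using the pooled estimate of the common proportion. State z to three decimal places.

p̂₁ = 185/2486 ≈ 0.074417, p̂₂ = 137/2077 ≈ 0.065961.
Pooled p̂ = (185+137)/(2486+2077) = 322/4563 = 0.070568.
SE = √(0.0655878 × 0.000883716) = 0.007613.
z = (0.074417 − 0.065961)/0.007613 = 0.008456/0.007613 = 1.111.
p-value = P(Z < 1.111) ≈ 0.8667.

z = 1.111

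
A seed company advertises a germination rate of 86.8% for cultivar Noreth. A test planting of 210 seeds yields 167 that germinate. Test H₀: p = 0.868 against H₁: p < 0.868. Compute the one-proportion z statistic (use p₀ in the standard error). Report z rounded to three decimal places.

z = -3.115

p̂ = 167/210 ≈ 0.79524.
Under H₀, SE = √(0.868·0.132/210) = √(0.0005456) = 0.02336.
z = (0.79524 − 0.868)/0.02336 = -0.07276/0.02336 = -3.115.
p-value = P(Z < -3.115) ≈ 0.0009.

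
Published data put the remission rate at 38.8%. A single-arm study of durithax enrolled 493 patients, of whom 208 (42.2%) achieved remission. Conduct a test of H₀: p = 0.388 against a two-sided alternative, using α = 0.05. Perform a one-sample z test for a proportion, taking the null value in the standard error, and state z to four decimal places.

z = 1.5450

p̂ = 208/493 = 0.4219067.
Standard error under H₀: √(0.388×0.612/493) = 0.0219466.
z = (0.4219067 − 0.388)/0.0219466 = 0.0339067/0.0219466 = 1.5450.
p-value = 2·P(Z > 1.545) ≈ 0.1224, so at α = 0.05 we fail to reject H₀.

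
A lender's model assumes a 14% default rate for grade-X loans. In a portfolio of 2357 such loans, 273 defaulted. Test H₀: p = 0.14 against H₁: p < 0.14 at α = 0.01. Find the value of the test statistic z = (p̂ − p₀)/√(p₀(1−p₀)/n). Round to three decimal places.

p̂ = 273/2357 = 0.1158252.
Standard error under H₀: √(0.14×0.86/2357) = 0.0071472.
z = (0.1158252 − 0.14)/0.0071472 = -0.0241748/0.0071472 = -3.382.
p-value = P(Z < -3.382) ≈ 0.0004, so at α = 0.01 we reject H₀.

z = -3.382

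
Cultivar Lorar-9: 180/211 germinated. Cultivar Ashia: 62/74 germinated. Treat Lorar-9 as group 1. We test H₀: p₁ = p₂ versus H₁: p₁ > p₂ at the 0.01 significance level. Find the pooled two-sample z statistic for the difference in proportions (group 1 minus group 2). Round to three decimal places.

z = 0.315

p̂₁ = 180/211 ≈ 0.85308, p̂₂ = 62/74 ≈ 0.83784.
Pooled p̂ = (180+62)/(211+74) = 242/285 = 0.84912.
SE = √(0.128113 × 0.0182529) = 0.04836.
z = (0.85308 − 0.83784)/0.04836 = 0.01524/0.04836 = 0.315.
p-value = P(Z > 0.315) ≈ 0.3763, so at α = 0.01 we fail to reject H₀.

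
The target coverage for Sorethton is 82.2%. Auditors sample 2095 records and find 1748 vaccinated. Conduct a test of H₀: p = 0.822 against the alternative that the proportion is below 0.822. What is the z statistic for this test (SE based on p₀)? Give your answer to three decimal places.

z = 1.480

p̂ = 1748/2095 ≈ 0.83437.
SE = √(p₀(1−p₀)/n) = √(0.14632/2095) = 0.00836.
z = (0.83437 − 0.822)/0.00836 = 0.01237/0.00836 = 1.480.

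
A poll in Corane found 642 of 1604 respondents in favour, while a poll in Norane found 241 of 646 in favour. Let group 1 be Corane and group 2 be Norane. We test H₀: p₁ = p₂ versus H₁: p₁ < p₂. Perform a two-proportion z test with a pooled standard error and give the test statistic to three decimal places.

p̂₁ = 642/1604 ≈ 0.40025, p̂₂ = 241/646 ≈ 0.37307.
Pooled p̂ = (642+241)/(1604+646) = 883/2250 = 0.39244.
SE = √(0.238432 × 0.00217143) = 0.02275.
z = (0.40025 − 0.37307)/0.02275 = 0.02718/0.02275 = 1.195.
p-value = P(Z < 1.195) ≈ 0.8839.

z = 1.195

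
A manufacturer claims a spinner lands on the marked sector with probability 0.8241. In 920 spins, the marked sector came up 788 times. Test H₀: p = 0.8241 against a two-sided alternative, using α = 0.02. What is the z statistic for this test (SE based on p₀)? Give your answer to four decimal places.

p̂ = 788/920 = 0.8565217.
Standard error under H₀: √(0.8241×0.1759/920) = 0.0125525.
z = (0.8565217 − 0.8241)/0.0125525 = 0.0324217/0.0125525 = 2.5829.
Two-sided p-value ≈ 2·Φ(−2.583) = 0.0098; since p < α = 0.02, reject H₀.

z = 2.5829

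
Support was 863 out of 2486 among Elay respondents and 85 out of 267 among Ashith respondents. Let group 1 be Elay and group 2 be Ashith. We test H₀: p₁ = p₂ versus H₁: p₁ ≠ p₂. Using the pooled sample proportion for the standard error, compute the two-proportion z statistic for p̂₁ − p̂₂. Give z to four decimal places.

p̂₁ = 863/2486 ≈ 0.347144, p̂₂ = 85/267 ≈ 0.318352.
Pooled p̂ = (863+85)/(2486+267) = 948/2753 = 0.344352.
SE = √(0.225774 × 0.00414757) = 0.030601.
z = (0.347144 − 0.318352)/0.030601 = 0.028792/0.030601 = 0.9409.
p-value = 2·P(Z > 0.941) ≈ 0.3468.

z = 0.9409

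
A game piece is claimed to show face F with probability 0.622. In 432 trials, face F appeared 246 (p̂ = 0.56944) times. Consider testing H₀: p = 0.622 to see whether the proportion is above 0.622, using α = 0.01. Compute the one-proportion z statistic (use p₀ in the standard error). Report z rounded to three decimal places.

p̂ = 246/432 ≈ 0.56944.
SE = √(p₀(1−p₀)/n) = √(0.23512/432) = 0.02333.
z = (0.56944 − 0.622)/0.02333 = -0.05256/0.02333 = -2.253.
p-value = P(Z > -2.253) ≈ 0.9879; since p > α = 0.01, fail to reject H₀.

z = -2.253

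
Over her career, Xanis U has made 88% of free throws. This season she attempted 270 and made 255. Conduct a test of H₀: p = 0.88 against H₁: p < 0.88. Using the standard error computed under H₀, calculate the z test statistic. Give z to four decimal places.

z = 3.2586

p̂ = 255/270 = 0.9444444.
Under H₀, SE = √(0.88·0.12/270) = √(0.000391111) = 0.0197765.
z = (0.9444444 − 0.88)/0.0197765 = 0.0644444/0.0197765 = 3.2586.
p-value = P(Z < 3.259) ≈ 0.9994.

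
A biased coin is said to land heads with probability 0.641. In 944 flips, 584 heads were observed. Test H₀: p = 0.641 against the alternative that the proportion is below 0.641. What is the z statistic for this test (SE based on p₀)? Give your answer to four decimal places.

z = -1.4319

p̂ = 584/944 ≈ 0.618644.
Under H₀, SE = √(0.641·0.359/944) = √(0.00024377) = 0.015613.
z = (0.618644 − 0.641)/0.015613 = -0.022356/0.015613 = -1.4319.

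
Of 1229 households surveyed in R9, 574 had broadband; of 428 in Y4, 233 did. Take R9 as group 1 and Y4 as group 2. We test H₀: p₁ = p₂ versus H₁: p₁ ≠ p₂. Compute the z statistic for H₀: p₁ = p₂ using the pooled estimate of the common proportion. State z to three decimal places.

z = -2.757

p̂₁ = 574/1229 ≈ 0.46705, p̂₂ = 233/428 ≈ 0.54439.
Pooled p̂ = (574+233)/(1229+428) = 807/1657 = 0.48702.
SE = √(0.249832 × 0.00315012) = 0.02805.
z = (0.46705 − 0.54439)/0.02805 = -0.07734/0.02805 = -2.757.
Two-sided p-value ≈ 2·Φ(−2.757) = 0.0058.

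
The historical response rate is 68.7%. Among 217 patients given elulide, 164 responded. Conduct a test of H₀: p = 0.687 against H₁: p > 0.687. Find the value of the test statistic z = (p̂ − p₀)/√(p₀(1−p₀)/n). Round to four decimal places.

p̂ = 164/217 ≈ 0.755760.
SE = √(p₀(1−p₀)/n) = √(0.21503/217) = 0.031479.
z = (0.755760 − 0.687)/0.031479 = 0.068760/0.031479 = 2.1843.

z = 2.1843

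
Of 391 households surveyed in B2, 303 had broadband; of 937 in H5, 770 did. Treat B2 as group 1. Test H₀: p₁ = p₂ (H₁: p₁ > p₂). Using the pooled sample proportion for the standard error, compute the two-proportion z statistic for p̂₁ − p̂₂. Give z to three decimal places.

p̂₁ = 303/391 ≈ 0.77494, p̂₂ = 770/937 ≈ 0.82177.
Pooled p̂ = (303+770)/(391+937) = 1073/1328 = 0.80798.
SE = √(0.155147 × 0.00362478) = 0.02371.
z = (0.77494 − 0.82177)/0.02371 = -0.04683/0.02371 = -1.975.

z = -1.975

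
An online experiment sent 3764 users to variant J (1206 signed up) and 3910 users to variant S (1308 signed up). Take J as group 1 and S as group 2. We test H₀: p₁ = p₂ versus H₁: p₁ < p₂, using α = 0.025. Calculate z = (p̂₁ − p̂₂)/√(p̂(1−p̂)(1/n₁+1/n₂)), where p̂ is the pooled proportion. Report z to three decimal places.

z = -1.318

p̂₁ = 1206/3764 = 0.32040, p̂₂ = 1308/3910 = 0.33453.
Pooled p̂ = (1206+1308)/(3764+3910) = 2514/7674 = 0.32760.
SE = √(p̂(1−p̂)(1/n₁+1/n₂)) = √(0.32760·0.67240·0.000521429) = √(0.000114859) = 0.01072.
z = (0.32040 − 0.33453)/0.01072 = -0.01413/0.01072 = -1.318.
p-value = P(Z < -1.318) ≈ 0.0938; since p > α = 0.025, fail to reject H₀.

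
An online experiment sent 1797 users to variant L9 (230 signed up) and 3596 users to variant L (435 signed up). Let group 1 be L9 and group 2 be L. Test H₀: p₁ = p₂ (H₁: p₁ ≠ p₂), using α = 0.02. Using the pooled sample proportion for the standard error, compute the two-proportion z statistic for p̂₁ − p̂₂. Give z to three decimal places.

z = 0.739

p̂₁ = 230/1797 ≈ 0.12799, p̂₂ = 435/3596 ≈ 0.12097.
Pooled p̂ = (230+435)/(1797+3596) = 665/5393 = 0.12331.
SE = √(0.108103 × 0.00083457) = 0.00950.
z = (0.12799 − 0.12097)/0.00950 = 0.00702/0.00950 = 0.739.
Two-sided p-value ≈ 2·Φ(−0.739) = 0.4596; since p > α = 0.02, fail to reject H₀.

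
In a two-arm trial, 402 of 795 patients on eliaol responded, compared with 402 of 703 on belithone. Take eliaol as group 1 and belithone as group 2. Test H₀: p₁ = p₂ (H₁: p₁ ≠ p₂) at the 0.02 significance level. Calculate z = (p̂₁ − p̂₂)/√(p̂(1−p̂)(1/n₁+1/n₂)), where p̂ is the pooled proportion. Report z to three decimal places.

p̂₁ = 402/795 ≈ 0.50566, p̂₂ = 402/703 ≈ 0.57183.
Pooled p̂ = (402+402)/(795+703) = 804/1498 = 0.53672.
SE = √(p̂(1−p̂)(1/n₁+1/n₂)) = √(0.53672·0.46328·0.00268034) = √(0.000666471) = 0.02582.
z = (0.50566 − 0.57183)/0.02582 = -0.06617/0.02582 = -2.563.
p-value = 2·P(Z > 2.563) ≈ 0.0104. With α = 0.02, reject H₀.

z = -2.563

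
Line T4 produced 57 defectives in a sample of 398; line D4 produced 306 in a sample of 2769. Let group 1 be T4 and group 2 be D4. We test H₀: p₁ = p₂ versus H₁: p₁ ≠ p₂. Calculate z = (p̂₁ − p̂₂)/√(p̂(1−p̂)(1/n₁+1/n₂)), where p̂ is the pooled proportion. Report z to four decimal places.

z = 1.9152

p̂₁ = 57/398 ≈ 0.1432161, p̂₂ = 306/2769 ≈ 0.1105092.
Pooled p̂ = (57+306)/(398+2769) = 363/3167 = 0.1146195.
SE = √(0.101482 × 0.0028737) = 0.0170771.
z = (0.1432161 − 0.1105092)/0.0170771 = 0.0327069/0.0170771 = 1.9152.
p-value = 2·P(Z > 1.915) ≈ 0.0555.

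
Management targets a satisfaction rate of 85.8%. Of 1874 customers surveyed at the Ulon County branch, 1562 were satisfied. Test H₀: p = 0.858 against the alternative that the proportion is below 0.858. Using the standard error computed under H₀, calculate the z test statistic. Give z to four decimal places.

z = -3.0371

p̂ = 1562/1874 ≈ 0.8335112.
SE = √(p₀(1−p₀)/n) = √(0.12184/1874) = 0.0080631.
z = (0.8335112 − 0.858)/0.0080631 = -0.0244888/0.0080631 = -3.0371.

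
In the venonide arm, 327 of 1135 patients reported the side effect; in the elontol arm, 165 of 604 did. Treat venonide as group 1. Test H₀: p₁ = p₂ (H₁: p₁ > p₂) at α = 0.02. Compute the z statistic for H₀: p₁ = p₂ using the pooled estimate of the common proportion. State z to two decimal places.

p̂₁ = 327/1135 ≈ 0.2881, p̂₂ = 165/604 ≈ 0.2732.
Pooled p̂ = (327+165)/(1135+604) = 492/1739 = 0.2829.
SE = √(0.202877 × 0.00253669) = 0.0227.
z = (0.2881 − 0.2732)/0.0227 = 0.0149/0.0227 = 0.66.
p-value = P(Z > 0.658) ≈ 0.2553. With α = 0.02, fail to reject H₀.

z = 0.66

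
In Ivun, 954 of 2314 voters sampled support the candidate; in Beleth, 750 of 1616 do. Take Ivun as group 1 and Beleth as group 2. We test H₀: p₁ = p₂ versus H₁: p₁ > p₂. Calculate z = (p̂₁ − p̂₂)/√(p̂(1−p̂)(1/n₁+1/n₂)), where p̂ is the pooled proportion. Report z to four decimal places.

p̂₁ = 954/2314 = 0.4122731, p̂₂ = 750/1616 = 0.4641089.
Pooled p̂ = (954+750)/(2314+1616) = 1704/3930 = 0.4335878.
SE = √(0.245589 × 0.00105096) = 0.0160657.
z = (0.4122731 − 0.4641089)/0.0160657 = -0.0518358/0.0160657 = -3.2265.
p-value = P(Z > -3.226) ≈ 0.9994.

z = -3.2265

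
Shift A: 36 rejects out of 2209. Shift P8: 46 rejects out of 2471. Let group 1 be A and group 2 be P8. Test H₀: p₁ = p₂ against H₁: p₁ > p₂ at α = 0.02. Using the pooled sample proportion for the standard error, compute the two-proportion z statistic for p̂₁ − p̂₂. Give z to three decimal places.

z = -0.604

p̂₁ = 36/2209 ≈ 0.01630, p̂₂ = 46/2471 ≈ 0.01862.
Pooled p̂ = (36+46)/(2209+2471) = 82/4680 = 0.01752.
SE = √(0.0172144 × 0.000857388) = 0.00384.
z = (0.01630 − 0.01862)/0.00384 = -0.00232/0.00384 = -0.604.
p-value = P(Z > -0.604) ≈ 0.7270; since p > α = 0.02, fail to reject H₀.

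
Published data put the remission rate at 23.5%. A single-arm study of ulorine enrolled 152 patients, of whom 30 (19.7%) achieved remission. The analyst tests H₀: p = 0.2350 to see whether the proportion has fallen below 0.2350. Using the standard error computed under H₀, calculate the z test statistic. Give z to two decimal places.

p̂ = 30/152 = 0.1974.
Standard error under H₀: √(0.235×0.765/152) = 0.0344.
z = (0.1974 − 0.235)/0.0344 = -0.0376/0.0344 = -1.09.

z = -1.09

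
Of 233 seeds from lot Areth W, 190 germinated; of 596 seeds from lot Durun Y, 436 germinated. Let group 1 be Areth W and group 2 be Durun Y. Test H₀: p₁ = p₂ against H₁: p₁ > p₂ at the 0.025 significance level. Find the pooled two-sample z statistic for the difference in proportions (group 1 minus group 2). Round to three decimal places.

p̂₁ = 190/233 ≈ 0.815451, p̂₂ = 436/596 ≈ 0.731544.
Pooled p̂ = (190+436)/(233+596) = 626/829 = 0.755127.
SE = √(0.18491 × 0.0059697) = 0.033224.
z = (0.815451 − 0.731544)/0.033224 = 0.083907/0.033224 = 2.525.
p-value = P(Z > 2.525) ≈ 0.0058. With α = 0.025, reject H₀.

z = 2.525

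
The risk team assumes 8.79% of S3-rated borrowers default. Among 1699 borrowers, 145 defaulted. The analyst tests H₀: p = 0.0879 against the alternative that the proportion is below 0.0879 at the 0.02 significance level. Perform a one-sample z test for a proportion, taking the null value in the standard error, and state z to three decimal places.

p̂ = 145/1699 ≈ 0.085344.
SE = √(p₀(1−p₀)/n) = √(0.080174/1699) = 0.006869.
z = (0.085344 − 0.0879)/0.006869 = -0.002556/0.006869 = -0.372.
p-value = P(Z < -0.372) ≈ 0.3549; since p > α = 0.02, fail to reject H₀.

z = -0.372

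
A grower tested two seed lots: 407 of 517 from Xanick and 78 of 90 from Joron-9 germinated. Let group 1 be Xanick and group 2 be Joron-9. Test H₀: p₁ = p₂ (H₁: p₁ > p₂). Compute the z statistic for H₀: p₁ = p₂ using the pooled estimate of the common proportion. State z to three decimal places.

p̂₁ = 407/517 ≈ 0.787234, p̂₂ = 78/90 ≈ 0.866667.
Pooled p̂ = (407+78)/(517+90) = 485/607 = 0.799012.
SE = √(p̂(1−p̂)(1/n₁+1/n₂)) = √(0.799012·0.200988·0.0130453) = √(0.00209498) = 0.045771.
z = (0.787234 − 0.866667)/0.045771 = -0.079433/0.045771 = -1.735.
p-value = P(Z > -1.735) ≈ 0.9587.

z = -1.735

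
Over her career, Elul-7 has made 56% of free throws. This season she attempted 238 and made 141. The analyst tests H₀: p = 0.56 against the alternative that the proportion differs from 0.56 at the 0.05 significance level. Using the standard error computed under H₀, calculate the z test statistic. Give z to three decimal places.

z = 1.008

p̂ = 141/238 ≈ 0.59244.
Under H₀, SE = √(0.56·0.44/238) = √(0.00103529) = 0.03218.
z = (0.59244 − 0.56)/0.03218 = 0.03244/0.03218 = 1.008.
Two-sided p-value ≈ 2·Φ(−1.008) = 0.3134; since p > α = 0.05, fail to reject H₀.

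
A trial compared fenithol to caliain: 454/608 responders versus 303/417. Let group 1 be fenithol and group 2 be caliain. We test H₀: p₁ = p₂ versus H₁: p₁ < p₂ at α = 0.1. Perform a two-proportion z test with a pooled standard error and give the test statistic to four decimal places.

p̂₁ = 454/608 = 0.746711, p̂₂ = 303/417 = 0.726619.
Pooled p̂ = (454+303)/(608+417) = 757/1025 = 0.738537.
SE = √(p̂(1−p̂)(1/n₁+1/n₂)) = √(0.738537·0.261463·0.00404282) = √(0.000780669) = 0.027940.
z = (0.746711 − 0.726619)/0.027940 = 0.020092/0.027940 = 0.7191.
p-value = P(Z < 0.719) ≈ 0.7640, so at α = 0.1 we fail to reject H₀.

z = 0.7191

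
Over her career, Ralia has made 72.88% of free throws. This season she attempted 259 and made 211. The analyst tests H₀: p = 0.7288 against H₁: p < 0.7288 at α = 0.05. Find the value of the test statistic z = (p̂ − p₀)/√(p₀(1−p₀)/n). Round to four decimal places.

z = 3.1085

p̂ = 211/259 = 0.814672.
Under H₀, SE = √(0.7288·0.2712/259) = √(0.00076313) = 0.027625.
z = (0.814672 − 0.7288)/0.027625 = 0.085872/0.027625 = 3.1085.
p-value = P(Z < 3.109) ≈ 0.9991; since p > α = 0.05, fail to reject H₀.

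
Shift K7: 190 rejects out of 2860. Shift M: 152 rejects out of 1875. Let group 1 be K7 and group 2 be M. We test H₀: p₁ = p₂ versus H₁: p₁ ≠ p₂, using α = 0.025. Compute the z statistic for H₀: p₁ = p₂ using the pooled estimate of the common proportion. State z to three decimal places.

p̂₁ = 190/2860 = 0.066434, p̂₂ = 152/1875 = 0.081067.
Pooled p̂ = (190+152)/(2860+1875) = 342/4735 = 0.072228.
SE = √(p̂(1−p̂)(1/n₁+1/n₂)) = √(0.072228·0.927772·0.000882984) = √(5.91698e-05) = 0.007692.
z = (0.066434 − 0.081067)/0.007692 = -0.014633/0.007692 = -1.902.
Two-sided p-value ≈ 2·Φ(−1.902) = 0.0571, so at α = 0.025 we fail to reject H₀.

z = -1.902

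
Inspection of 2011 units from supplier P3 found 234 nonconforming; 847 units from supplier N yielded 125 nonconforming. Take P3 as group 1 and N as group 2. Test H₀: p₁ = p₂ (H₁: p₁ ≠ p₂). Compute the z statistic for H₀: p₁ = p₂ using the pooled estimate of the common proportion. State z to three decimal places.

z = -2.300

p̂₁ = 234/2011 = 0.116360, p̂₂ = 125/847 = 0.147580.
Pooled p̂ = (234+125)/(2011+847) = 359/2858 = 0.125612.
SE = √(p̂(1−p̂)(1/n₁+1/n₂)) = √(0.125612·0.874388·0.0016779) = √(0.000184291) = 0.013575.
z = (0.116360 − 0.147580)/0.013575 = -0.031220/0.013575 = -2.300.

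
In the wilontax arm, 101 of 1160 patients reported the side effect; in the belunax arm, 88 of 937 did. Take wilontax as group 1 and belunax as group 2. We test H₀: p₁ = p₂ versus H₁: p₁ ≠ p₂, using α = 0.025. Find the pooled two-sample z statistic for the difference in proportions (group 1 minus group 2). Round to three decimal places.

p̂₁ = 101/1160 = 0.087069, p̂₂ = 88/937 = 0.093917.
Pooled p̂ = (101+88)/(1160+937) = 189/2097 = 0.090129.
SE = √(p̂(1−p̂)(1/n₁+1/n₂)) = √(0.090129·0.909871·0.0019293) = √(0.000158214) = 0.012578.
z = (0.087069 − 0.093917)/0.012578 = -0.006848/0.012578 = -0.544.
p-value = 2·P(Z > 0.544) ≈ 0.5862. With α = 0.025, fail to reject H₀.

z = -0.544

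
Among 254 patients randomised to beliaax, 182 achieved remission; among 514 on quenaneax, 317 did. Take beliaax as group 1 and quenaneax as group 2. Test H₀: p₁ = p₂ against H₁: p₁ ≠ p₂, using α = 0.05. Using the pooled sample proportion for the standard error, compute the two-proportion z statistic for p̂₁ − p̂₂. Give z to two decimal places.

z = 2.73

p̂₁ = 182/254 ≈ 0.7165, p̂₂ = 317/514 ≈ 0.6167.
Pooled p̂ = (182+317)/(254+514) = 499/768 = 0.6497.
SE = √(p̂(1−p̂)(1/n₁+1/n₂)) = √(0.6497·0.3503·0.00588253) = √(0.00133874) = 0.0366.
z = (0.7165 − 0.6167)/0.0366 = 0.0998/0.0366 = 2.73.
Two-sided p-value ≈ 2·Φ(−2.728) = 0.0064. With α = 0.05, reject H₀.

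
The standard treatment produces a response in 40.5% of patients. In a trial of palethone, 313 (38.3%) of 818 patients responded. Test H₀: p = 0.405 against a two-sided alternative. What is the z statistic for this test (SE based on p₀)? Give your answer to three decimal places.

p̂ = 313/818 ≈ 0.38264.
Standard error under H₀: √(0.405×0.595/818) = 0.01716.
z = (0.38264 − 0.405)/0.01716 = -0.02236/0.01716 = -1.303.
p-value = 2·P(Z > 1.303) ≈ 0.1927.

z = -1.303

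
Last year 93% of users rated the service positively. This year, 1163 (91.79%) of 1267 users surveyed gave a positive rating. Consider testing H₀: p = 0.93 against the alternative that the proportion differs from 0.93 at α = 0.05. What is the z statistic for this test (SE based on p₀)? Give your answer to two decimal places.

z = -1.69

p̂ = 1163/1267 ≈ 0.917916.
Standard error under H₀: √(0.93×0.07/1267) = 0.007168.
z = (0.917916 − 0.93)/0.007168 = -0.012084/0.007168 = -1.69.
p-value = 2·P(Z > 1.686) ≈ 0.0918, so at α = 0.05 we fail to reject H₀.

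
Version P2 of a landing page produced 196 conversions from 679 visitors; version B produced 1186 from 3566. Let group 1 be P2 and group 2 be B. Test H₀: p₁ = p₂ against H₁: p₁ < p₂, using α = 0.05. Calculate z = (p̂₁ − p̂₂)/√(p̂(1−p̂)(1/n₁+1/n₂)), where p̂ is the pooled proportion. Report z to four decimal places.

z = -2.2388

p̂₁ = 196/679 = 0.288660, p̂₂ = 1186/3566 = 0.332586.
Pooled p̂ = (196+1186)/(679+3566) = 1382/4245 = 0.325559.
SE = √(p̂(1−p̂)(1/n₁+1/n₂)) = √(0.325559·0.674441·0.00175318) = √(0.000384947) = 0.019620.
z = (0.288660 − 0.332586)/0.019620 = -0.043926/0.019620 = -2.2388.
p-value = P(Z < -2.239) ≈ 0.0126. With α = 0.05, reject H₀.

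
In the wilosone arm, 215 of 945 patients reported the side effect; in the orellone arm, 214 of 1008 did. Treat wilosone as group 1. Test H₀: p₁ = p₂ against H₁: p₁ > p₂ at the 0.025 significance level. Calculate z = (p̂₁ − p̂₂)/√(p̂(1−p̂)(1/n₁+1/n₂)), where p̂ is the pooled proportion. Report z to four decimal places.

p̂₁ = 215/945 = 0.227513, p̂₂ = 214/1008 = 0.212302.
Pooled p̂ = (215+214)/(945+1008) = 429/1953 = 0.219662.
SE = √(0.171411 × 0.00205026) = 0.018747.
z = (0.227513 − 0.212302)/0.018747 = 0.015211/0.018747 = 0.8114.
p-value = P(Z > 0.811) ≈ 0.2086; since p > α = 0.025, fail to reject H₀.

z = 0.8114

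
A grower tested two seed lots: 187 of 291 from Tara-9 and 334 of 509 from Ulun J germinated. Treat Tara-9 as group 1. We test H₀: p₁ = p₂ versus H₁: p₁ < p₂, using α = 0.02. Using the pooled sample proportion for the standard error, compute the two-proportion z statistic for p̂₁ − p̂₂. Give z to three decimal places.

z = -0.388

p̂₁ = 187/291 = 0.64261, p̂₂ = 334/509 = 0.65619.
Pooled p̂ = (187+334)/(291+509) = 521/800 = 0.65125.
SE = √(0.227123 × 0.00540106) = 0.03502.
z = (0.64261 − 0.65619)/0.03502 = -0.01358/0.03502 = -0.388.
p-value = P(Z < -0.388) ≈ 0.3491. With α = 0.02, fail to reject H₀.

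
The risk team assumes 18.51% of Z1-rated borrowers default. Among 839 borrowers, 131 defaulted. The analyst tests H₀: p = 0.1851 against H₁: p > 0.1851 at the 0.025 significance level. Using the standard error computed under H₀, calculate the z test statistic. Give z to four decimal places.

z = -2.1600

p̂ = 131/839 ≈ 0.1561383.
Standard error under H₀: √(0.1851×0.8149/839) = 0.0134083.
z = (0.1561383 − 0.1851)/0.0134083 = -0.0289617/0.0134083 = -2.1600.
p-value = P(Z > -2.160) ≈ 0.9846; since p > α = 0.025, fail to reject H₀.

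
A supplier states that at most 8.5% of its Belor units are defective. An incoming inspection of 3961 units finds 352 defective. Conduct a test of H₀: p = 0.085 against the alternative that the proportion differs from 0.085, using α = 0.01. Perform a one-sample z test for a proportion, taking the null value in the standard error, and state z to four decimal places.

p̂ = 352/3961 ≈ 0.08886645.
Standard error under H₀: √(0.085×0.915/3961) = 0.00443116.
z = (0.08886645 − 0.085)/0.00443116 = 0.00386645/0.00443116 = 0.8726.
Two-sided p-value ≈ 2·Φ(−0.873) = 0.3829; since p > α = 0.01, fail to reject H₀.

z = 0.8726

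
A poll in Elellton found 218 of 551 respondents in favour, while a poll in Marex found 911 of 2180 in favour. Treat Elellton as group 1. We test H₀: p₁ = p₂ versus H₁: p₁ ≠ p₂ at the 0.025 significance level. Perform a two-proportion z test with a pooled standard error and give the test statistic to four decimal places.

p̂₁ = 218/551 ≈ 0.395644, p̂₂ = 911/2180 ≈ 0.417890.
Pooled p̂ = (218+911)/(551+2180) = 1129/2731 = 0.413402.
SE = √(0.242501 × 0.0022736) = 0.023481.
z = (0.395644 − 0.417890)/0.023481 = -0.022246/0.023481 = -0.9474.
p-value = 2·P(Z > 0.947) ≈ 0.3434, so at α = 0.025 we fail to reject H₀.

z = -0.9474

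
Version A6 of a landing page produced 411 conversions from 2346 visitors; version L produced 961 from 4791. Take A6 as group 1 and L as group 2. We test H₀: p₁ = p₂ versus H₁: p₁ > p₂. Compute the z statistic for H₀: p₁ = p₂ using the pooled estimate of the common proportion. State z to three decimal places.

p̂₁ = 411/2346 = 0.17519, p̂₂ = 961/4791 = 0.20058.
Pooled p̂ = (411+961)/(2346+4791) = 1372/7137 = 0.19224.
SE = √(0.155282 × 0.000634982) = 0.00993.
z = (0.17519 − 0.20058)/0.00993 = -0.02539/0.00993 = -2.557.

z = -2.557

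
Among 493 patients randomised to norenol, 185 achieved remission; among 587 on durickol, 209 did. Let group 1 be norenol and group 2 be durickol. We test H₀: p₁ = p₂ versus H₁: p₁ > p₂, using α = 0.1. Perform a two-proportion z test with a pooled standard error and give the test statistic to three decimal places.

z = 0.653

p̂₁ = 185/493 = 0.37525, p̂₂ = 209/587 = 0.35605.
Pooled p̂ = (185+209)/(493+587) = 394/1080 = 0.36481.
SE = √(p̂(1−p̂)(1/n₁+1/n₂)) = √(0.36481·0.63519·0.00373198) = √(0.000864792) = 0.02941.
z = (0.37525 − 0.35605)/0.02941 = 0.01920/0.02941 = 0.653.
p-value = P(Z > 0.653) ≈ 0.2568. With α = 0.1, fail to reject H₀.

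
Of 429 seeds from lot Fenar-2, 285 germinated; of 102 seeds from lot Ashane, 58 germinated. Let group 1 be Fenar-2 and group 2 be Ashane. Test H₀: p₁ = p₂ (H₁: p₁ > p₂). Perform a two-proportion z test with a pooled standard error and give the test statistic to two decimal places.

z = 1.82

p̂₁ = 285/429 = 0.6643, p̂₂ = 58/102 = 0.5686.
Pooled p̂ = (285+58)/(429+102) = 343/531 = 0.6460.
SE = √(p̂(1−p̂)(1/n₁+1/n₂)) = √(0.6460·0.3540·0.0121349) = √(0.00277524) = 0.0527.
z = (0.6643 − 0.5686)/0.0527 = 0.0957/0.0527 = 1.82.
p-value = P(Z > 1.817) ≈ 0.0346.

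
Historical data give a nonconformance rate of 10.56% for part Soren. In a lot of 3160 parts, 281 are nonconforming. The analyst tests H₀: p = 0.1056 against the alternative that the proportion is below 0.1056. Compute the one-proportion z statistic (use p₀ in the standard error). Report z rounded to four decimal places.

p̂ = 281/3160 ≈ 0.088924.
Standard error under H₀: √(0.1056×0.8944/3160) = 0.005467.
z = (0.088924 − 0.1056)/0.005467 = -0.016676/0.005467 = -3.0503.

z = -3.0503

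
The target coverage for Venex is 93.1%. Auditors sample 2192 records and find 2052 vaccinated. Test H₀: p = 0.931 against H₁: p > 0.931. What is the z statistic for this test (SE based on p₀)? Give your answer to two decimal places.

z = 0.95

p̂ = 2052/2192 = 0.93613.
Standard error under H₀: √(0.931×0.069/2192) = 0.00541.
z = (0.93613 − 0.931)/0.00541 = 0.00513/0.00541 = 0.95.
p-value = P(Z > 0.948) ≈ 0.1716.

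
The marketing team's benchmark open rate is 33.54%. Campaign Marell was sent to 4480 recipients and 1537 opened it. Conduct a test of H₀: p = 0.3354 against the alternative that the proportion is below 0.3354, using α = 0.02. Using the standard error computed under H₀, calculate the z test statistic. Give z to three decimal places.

z = 1.089

p̂ = 1537/4480 ≈ 0.34308.
Standard error under H₀: √(0.3354×0.6646/4480) = 0.00705.
z = (0.34308 − 0.3354)/0.00705 = 0.00768/0.00705 = 1.089.
p-value = P(Z < 1.089) ≈ 0.8619; since p > α = 0.02, fail to reject H₀.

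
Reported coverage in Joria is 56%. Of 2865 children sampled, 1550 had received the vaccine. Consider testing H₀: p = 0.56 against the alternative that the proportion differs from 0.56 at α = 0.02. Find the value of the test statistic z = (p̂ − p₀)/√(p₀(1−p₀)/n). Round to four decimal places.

z = -2.0475

p̂ = 1550/2865 = 0.5410122.
Standard error under H₀: √(0.56×0.44/2865) = 0.0092738.
z = (0.5410122 − 0.56)/0.0092738 = -0.0189878/0.0092738 = -2.0475.
Two-sided p-value ≈ 2·Φ(−2.047) = 0.0406. With α = 0.02, fail to reject H₀.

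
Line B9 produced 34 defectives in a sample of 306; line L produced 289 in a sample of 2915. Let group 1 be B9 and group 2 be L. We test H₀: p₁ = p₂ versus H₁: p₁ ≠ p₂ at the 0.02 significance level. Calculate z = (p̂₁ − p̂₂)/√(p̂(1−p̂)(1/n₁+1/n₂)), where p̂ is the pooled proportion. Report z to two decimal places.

p̂₁ = 34/306 ≈ 0.11111, p̂₂ = 289/2915 ≈ 0.09914.
Pooled p̂ = (34+289)/(306+2915) = 323/3221 = 0.10028.
SE = √(0.0902235 × 0.00361103) = 0.01805.
z = (0.11111 − 0.09914)/0.01805 = 0.01197/0.01805 = 0.66.
p-value = 2·P(Z > 0.663) ≈ 0.5073; since p > α = 0.02, fail to reject H₀.

z = 0.66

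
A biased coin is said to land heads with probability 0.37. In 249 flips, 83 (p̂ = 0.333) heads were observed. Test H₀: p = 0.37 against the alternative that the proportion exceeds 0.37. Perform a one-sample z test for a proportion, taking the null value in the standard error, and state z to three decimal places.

z = -1.198

p̂ = 83/249 = 0.33333.
Standard error under H₀: √(0.37×0.63/249) = 0.03060.
z = (0.33333 − 0.37)/0.03060 = -0.03667/0.03060 = -1.198.
p-value = P(Z > -1.198) ≈ 0.8846.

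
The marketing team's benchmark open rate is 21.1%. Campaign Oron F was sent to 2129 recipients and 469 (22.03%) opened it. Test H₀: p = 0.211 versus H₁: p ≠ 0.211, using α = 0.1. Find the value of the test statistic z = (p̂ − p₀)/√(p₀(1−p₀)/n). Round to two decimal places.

p̂ = 469/2129 = 0.22029.
Standard error under H₀: √(0.211×0.789/2129) = 0.00884.
z = (0.22029 − 0.211)/0.00884 = 0.00929/0.00884 = 1.05.
p-value = 2·P(Z > 1.051) ≈ 0.2934; since p > α = 0.1, fail to reject H₀.

z = 1.05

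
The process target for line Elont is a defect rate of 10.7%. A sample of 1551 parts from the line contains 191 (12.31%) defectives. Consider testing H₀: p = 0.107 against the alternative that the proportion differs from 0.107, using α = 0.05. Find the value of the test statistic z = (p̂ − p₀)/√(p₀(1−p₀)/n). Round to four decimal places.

z = 2.0571

p̂ = 191/1551 ≈ 0.123146.
Under H₀, SE = √(0.107·0.893/1551) = √(6.16061e-05) = 0.007849.
z = (0.123146 − 0.107)/0.007849 = 0.016146/0.007849 = 2.0571.
Two-sided p-value ≈ 2·Φ(−2.057) = 0.0397, so at α = 0.05 we reject H₀.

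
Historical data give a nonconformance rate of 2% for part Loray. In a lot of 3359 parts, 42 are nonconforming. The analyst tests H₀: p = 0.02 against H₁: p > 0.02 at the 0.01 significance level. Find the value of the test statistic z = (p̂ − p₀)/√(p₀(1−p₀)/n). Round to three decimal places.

p̂ = 42/3359 ≈ 0.012504.
SE = √(p₀(1−p₀)/n) = √(0.0196/3359) = 0.002416.
z = (0.012504 − 0.02)/0.002416 = -0.007496/0.002416 = -3.103.
p-value = P(Z > -3.103) ≈ 0.9990, so at α = 0.01 we fail to reject H₀.

z = -3.103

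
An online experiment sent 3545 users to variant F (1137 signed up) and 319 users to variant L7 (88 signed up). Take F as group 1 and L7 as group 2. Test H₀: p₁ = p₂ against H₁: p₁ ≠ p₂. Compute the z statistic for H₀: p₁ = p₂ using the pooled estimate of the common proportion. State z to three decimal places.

p̂₁ = 1137/3545 ≈ 0.32073, p̂₂ = 88/319 ≈ 0.27586.
Pooled p̂ = (1137+88)/(3545+319) = 1225/3864 = 0.31703.
SE = √(p̂(1−p̂)(1/n₁+1/n₂)) = √(0.31703·0.68297·0.00341688) = √(0.000739829) = 0.02720.
z = (0.32073 − 0.27586)/0.02720 = 0.04487/0.02720 = 1.650.

z = 1.650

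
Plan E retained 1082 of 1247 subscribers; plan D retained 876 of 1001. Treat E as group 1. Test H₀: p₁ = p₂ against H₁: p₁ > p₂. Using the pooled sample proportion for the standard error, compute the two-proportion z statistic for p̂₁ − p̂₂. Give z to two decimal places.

p̂₁ = 1082/1247 ≈ 0.8677, p̂₂ = 876/1001 ≈ 0.8751.
Pooled p̂ = (1082+876)/(1247+1001) = 1958/2248 = 0.8710.
SE = √(0.112362 × 0.00180093) = 0.0142.
z = (0.8677 − 0.8751)/0.0142 = -0.0074/0.0142 = -0.52.

z = -0.52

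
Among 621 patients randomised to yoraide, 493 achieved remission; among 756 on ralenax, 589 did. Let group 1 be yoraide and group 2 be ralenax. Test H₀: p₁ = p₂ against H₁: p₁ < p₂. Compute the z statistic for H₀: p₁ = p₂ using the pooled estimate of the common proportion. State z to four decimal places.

z = 0.6652

p̂₁ = 493/621 ≈ 0.793881, p̂₂ = 589/756 ≈ 0.779101.
Pooled p̂ = (493+589)/(621+756) = 1082/1377 = 0.785766.
SE = √(p̂(1−p̂)(1/n₁+1/n₂)) = √(0.785766·0.214234·0.00293306) = √(0.000493744) = 0.022220.
z = (0.793881 − 0.779101)/0.022220 = 0.014780/0.022220 = 0.6652.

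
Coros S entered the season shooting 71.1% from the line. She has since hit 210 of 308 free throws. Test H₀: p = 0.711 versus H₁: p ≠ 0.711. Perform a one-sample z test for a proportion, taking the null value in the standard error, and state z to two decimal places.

z = -1.13

p̂ = 210/308 ≈ 0.6818.
SE = √(p₀(1−p₀)/n) = √(0.20548/308) = 0.0258.
z = (0.6818 − 0.711)/0.0258 = -0.0292/0.0258 = -1.13.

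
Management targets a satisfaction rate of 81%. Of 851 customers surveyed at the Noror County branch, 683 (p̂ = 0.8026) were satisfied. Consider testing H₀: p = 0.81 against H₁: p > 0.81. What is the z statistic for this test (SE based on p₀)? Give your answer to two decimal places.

z = -0.55

p̂ = 683/851 ≈ 0.8026.
Standard error under H₀: √(0.81×0.19/851) = 0.0134.
z = (0.8026 − 0.81)/0.0134 = -0.0074/0.0134 = -0.55.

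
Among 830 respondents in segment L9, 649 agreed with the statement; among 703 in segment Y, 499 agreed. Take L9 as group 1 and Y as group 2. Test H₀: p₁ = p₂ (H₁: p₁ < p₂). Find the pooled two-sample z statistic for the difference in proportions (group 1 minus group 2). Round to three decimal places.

z = 3.244

p̂₁ = 649/830 ≈ 0.78193, p̂₂ = 499/703 ≈ 0.70982.
Pooled p̂ = (649+499)/(830+703) = 1148/1533 = 0.74886.
SE = √(0.188069 × 0.00262729) = 0.02223.
z = (0.78193 − 0.70982)/0.02223 = 0.07211/0.02223 = 3.244.
p-value = P(Z < 3.244) ≈ 0.9994.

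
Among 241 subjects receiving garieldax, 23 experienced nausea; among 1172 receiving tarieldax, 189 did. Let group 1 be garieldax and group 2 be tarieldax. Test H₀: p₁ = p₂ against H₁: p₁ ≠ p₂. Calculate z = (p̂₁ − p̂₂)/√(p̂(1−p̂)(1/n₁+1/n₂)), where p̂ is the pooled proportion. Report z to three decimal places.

p̂₁ = 23/241 ≈ 0.09544, p̂₂ = 189/1172 ≈ 0.16126.
Pooled p̂ = (23+189)/(241+1172) = 212/1413 = 0.15004.
SE = √(p̂(1−p̂)(1/n₁+1/n₂)) = √(0.15004·0.84996·0.00500262) = √(0.000637958) = 0.02526.
z = (0.09544 − 0.16126)/0.02526 = -0.06582/0.02526 = -2.606.
p-value = 2·P(Z > 2.606) ≈ 0.0092.

z = -2.606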